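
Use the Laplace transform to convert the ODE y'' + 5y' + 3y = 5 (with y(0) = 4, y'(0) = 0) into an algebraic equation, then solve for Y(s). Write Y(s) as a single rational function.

Transform both sides with L{·}.
The derivative rules (L{y''} = s^2 Y - s·y(0) - y'(0) and L{y'} = sY - y(0), with y(0) = 4, y'(0) = 0) turn the left side into (s^2 + 5*s + 3)Y - (4*s + 20).
The right side is L{5} = 5/s.
So (s^2 + 5*s + 3)Y = 5/s + (4*s + 20).
Isolate Y and clear denominators.

Y(s) = (4*s^2 + 20*s + 5)/(s^3 + 5*s^2 + 3*s)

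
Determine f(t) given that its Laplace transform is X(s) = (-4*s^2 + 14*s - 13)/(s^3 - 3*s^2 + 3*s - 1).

f(t) = -3*t^2*exp(t)/2 + 6*t*exp(t) - 4*exp(t)

Factor the denominator: s^3 - 3*s^2 + 3*s - 1 = (s - 1)^3.
Partial fraction decomposition gives [-4/(s - 1)] + [6/(s - 1)^2] + [-3/(s - 1)^3].
Invert each term: -4/(s - 1) ↔ -4e^(t); 6/(s - 1)^2 ↔ 6t·e^(t); -3/(s - 1)^3 ↔ (-3/2)t^2·e^(t).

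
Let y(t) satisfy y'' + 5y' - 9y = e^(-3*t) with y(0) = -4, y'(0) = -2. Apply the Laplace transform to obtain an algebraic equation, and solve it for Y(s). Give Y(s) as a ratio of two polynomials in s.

Laplace-transform each side.
With L{y''} = s^2 Y - s·y(0) - y'(0) and L{y'} = sY - y(0), with y(0) = -4, y'(0) = -2: the LHS transforms to (s^2 + 5*s - 9)Y - (-4*s - 22).
The right side is L{e^(-3*t)} = 1/(s + 3).
So (s^2 + 5*s - 9)Y = 1/(s + 3) + (-4*s - 22).
Isolate Y and clear denominators.

Y(s) = (-4*s^2 - 34*s - 65)/(s^3 + 8*s^2 + 6*s - 27)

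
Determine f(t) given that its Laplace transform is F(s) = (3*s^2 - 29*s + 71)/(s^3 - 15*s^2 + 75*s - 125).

Factor the denominator: s^3 - 15*s^2 + 75*s - 125 = (s - 5)^3.
Partial fraction decomposition gives [3/(s - 5)] + [(s - 5)^(-2)] + [(s - 5)^(-3)].
Invert each term: 3/(s - 5) ↔ 3e^(5t); 1/(s - 5)^2 ↔ t·e^(5t); 1/(s - 5)^3 ↔ (1/2)t^2·e^(5t).

f(t) = t^2*exp(5*t)/2 + t*exp(5*t) + 3*exp(5*t)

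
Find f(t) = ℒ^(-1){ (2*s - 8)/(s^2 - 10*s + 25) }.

f(t) = 2*t*exp(5*t) + 2*exp(5*t)

Factor the denominator: s^2 - 10*s + 25 = (s - 5)^2.
Partial fraction decomposition gives [2/(s - 5)] + [2/(s - 5)^2].
Invert each term: 2/(s - 5) ↔ 2e^(5t); 2/(s - 5)^2 ↔ 2t·e^(5t).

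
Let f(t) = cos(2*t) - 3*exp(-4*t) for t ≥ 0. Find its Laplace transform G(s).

G(s) = s/(s^2 + 4) - 3/(s + 4)

The transform is linear, so treat each term independently.
(-3)·[L{e^(-4t)} = 1/(s + 4)]; L{cos(2t)} = s/(s^2 + 4).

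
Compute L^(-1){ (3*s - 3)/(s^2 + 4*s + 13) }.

-3*exp(-2*t)*sin(3*t) + 3*exp(-2*t)*cos(3*t)

Complete the square in the denominator: s^2 + 4*s + 13 = (s + 2)^2 + 3^2.
Split the numerator to match: 3*s - 3 = 3·(s + 2) - 3·3.
Invert each term: 3·(s + 2)/((s + 2)^2 + 9) ↔ 3e^(-2t)cos(3t); -3·3/((s + 2)^2 + 9) ↔ -3e^(-2t)sin(3t).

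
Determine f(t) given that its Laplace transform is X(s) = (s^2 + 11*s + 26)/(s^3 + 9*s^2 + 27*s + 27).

Factor the denominator: s^3 + 9*s^2 + 27*s + 27 = (s + 3)^3.
Partial fraction decomposition gives [1/(s + 3)] + [5/(s + 3)^2] + [2/(s + 3)^3].
Invert each term: 1/(s + 3) ↔ e^(-3t); 5/(s + 3)^2 ↔ 5t·e^(-3t); 2/(s + 3)^3 ↔ (1)t^2·e^(-3t).

f(t) = t^2*exp(-3*t) + 5*t*exp(-3*t) + exp(-3*t)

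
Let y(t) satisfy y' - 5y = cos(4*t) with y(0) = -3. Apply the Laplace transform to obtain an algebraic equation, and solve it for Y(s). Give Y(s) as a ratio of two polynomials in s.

Laplace-transform each side.
With L{y'} = sY - y(0) = sY - (-3): the LHS transforms to (s - 5)Y - (-3).
The right side is L{cos(4*t)} = s/(s^2 + 16).
So (s - 5)Y = s/(s^2 + 16) + (-3).
Solve for Y(s) and write it as one ratio of polynomials.

Y(s) = (-3*s^2 + s - 48)/(s^3 - 5*s^2 + 16*s - 80)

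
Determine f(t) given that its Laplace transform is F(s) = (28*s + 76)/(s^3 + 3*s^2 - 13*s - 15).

f(t) = 5*exp(3*t) - 3*exp(-t) - 2*exp(-5*t)

Factor the denominator: s^3 + 3*s^2 - 13*s - 15 = (s - 3)*(s + 1)*(s + 5).
Partial fraction decomposition gives [-2/(s + 5)] + [-3/(s + 1)] + [5/(s - 3)].
Invert each term: -2/(s + 5) ↔ -2e^(-5t); -3/(s + 1) ↔ -3e^(-t); 5/(s - 3) ↔ 5e^(3t).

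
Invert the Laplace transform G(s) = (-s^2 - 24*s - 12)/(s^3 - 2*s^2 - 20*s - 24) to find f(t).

Factor the denominator: s^3 - 2*s^2 - 20*s - 24 = (s - 6)*(s + 2)^2.
Partial fraction decomposition gives [2/(s + 2)] + [-4/(s + 2)^2] + [-3/(s - 6)].
Invert each term: 2/(s + 2) ↔ 2e^(-2t); -4/(s + 2)^2 ↔ -4t·e^(-2t); -3/(s - 6) ↔ -3e^(6t).

f(t) = -4*t*exp(-2*t) - 3*exp(6*t) + 2*exp(-2*t)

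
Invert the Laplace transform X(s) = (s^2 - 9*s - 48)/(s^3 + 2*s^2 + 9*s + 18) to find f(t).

Factor the denominator: s^3 + 2*s^2 + 9*s + 18 = (s + 2)*(s^2 + 9).
Partial fraction decomposition gives [-2/(s + 2)] + [3*s/(s^2 + 9)] + [-15/(s^2 + 9)].
Invert each term: -2/(s + 2) ↔ -2e^(-2t); 3·s/(s^2 + 9) ↔ 3cos(3t); -5·3/(s^2 + 9) ↔ -5sin(3t).

f(t) = -5*sin(3*t) + 3*cos(3*t) - 2*exp(-2*t)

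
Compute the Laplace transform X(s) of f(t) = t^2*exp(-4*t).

X(s) = 2/(s + 4)^3

L{e^(-4t)} = 1/(s + 4).
Then apply L{t^2·g(t)} = (-1)^2 d^2/ds^2[G(s)] with G(s) = 1/(s + 4):
differentiating 2 times and applying the sign gives 2/(s + 4)^3.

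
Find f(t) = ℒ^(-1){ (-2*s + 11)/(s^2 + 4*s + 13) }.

Complete the square in the denominator: s^2 + 4*s + 13 = (s + 2)^2 + 3^2.
Split the numerator to match: -2*s + 11 = -2·(s + 2) + 5·3.
Invert each term: -2·(s + 2)/((s + 2)^2 + 9) ↔ -2e^(-2t)cos(3t); 5·3/((s + 2)^2 + 9) ↔ 5e^(-2t)sin(3t).

f(t) = 5*exp(-2*t)*sin(3*t) - 2*exp(-2*t)*cos(3*t)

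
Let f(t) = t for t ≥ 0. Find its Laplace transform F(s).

F(s) = s^(-2)

L{t} = 1!/s^2 = 1/s^2.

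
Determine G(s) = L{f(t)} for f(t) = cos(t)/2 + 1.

G(s) = s/(2*(s^2 + 1)) + 1/s

By linearity of the Laplace transform, transform each term separately.
(1/2)·[L{cos(t)} = s/(s^2 + 1)]; L{1} = 1/s.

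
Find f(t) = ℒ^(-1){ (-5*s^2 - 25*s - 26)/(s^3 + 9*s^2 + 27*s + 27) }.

Factor the denominator: s^3 + 9*s^2 + 27*s + 27 = (s + 3)^3.
Partial fraction decomposition gives [-5/(s + 3)] + [5/(s + 3)^2] + [4/(s + 3)^3].
Invert each term: -5/(s + 3) ↔ -5e^(-3t); 5/(s + 3)^2 ↔ 5t·e^(-3t); 4/(s + 3)^3 ↔ (2)t^2·e^(-3t).

f(t) = 2*t^2*exp(-3*t) + 5*t*exp(-3*t) - 5*exp(-3*t)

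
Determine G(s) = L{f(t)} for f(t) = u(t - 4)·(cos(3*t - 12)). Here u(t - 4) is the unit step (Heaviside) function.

By the second shifting theorem, L{u(t - c)·g(t - c)} = e^(-cs)·H(s) with c = 4 and H(s) = L{g(t)}.
L{cos(3t)} = s/(s^2 + 9).

G(s) = s*exp(-4*s)/(s^2 + 9)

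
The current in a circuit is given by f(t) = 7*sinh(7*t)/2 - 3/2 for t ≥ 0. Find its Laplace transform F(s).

Apply the Laplace transform termwise.
(7/2)·[L{sinh(7t)} = 7/(s^2 - 49)]; L{-3/2} = (-3/2)/s.

F(s) = 49/(2*(s^2 - 49)) - 3/(2*s)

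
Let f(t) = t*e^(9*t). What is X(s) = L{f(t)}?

L{e^(9t)} = 1/(s - 9).
Then apply L{t·g(t)} = -d/ds[G(s)] with G(s) = 1/(s - 9):
differentiating 1 time and applying the sign gives (s - 9)^(-2).

X(s) = (s - 9)^(-2)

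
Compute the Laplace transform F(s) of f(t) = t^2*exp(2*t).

F(s) = 2/(s - 2)^3

L{e^(2t)} = 1/(s - 2).
Then apply L{t^2·g(t)} = (-1)^2 d^2/ds^2[G(s)] with G(s) = 1/(s - 2):
differentiating 2 times and applying the sign gives 2/(s - 2)^3.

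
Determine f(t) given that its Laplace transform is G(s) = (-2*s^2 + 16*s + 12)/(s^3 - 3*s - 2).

f(t) = 2*t*exp(-t) + 4*exp(2*t) - 6*exp(-t)

Factor the denominator: s^3 - 3*s - 2 = (s - 2)*(s + 1)^2.
Partial fraction decomposition gives [-6/(s + 1)] + [2/(s + 1)^2] + [4/(s - 2)].
Invert each term: -6/(s + 1) ↔ -6e^(-t); 2/(s + 1)^2 ↔ 2t·e^(-t); 4/(s - 2) ↔ 4e^(2t).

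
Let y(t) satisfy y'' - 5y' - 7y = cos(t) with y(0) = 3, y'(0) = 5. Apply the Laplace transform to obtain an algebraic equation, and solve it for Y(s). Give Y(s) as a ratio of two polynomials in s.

Take the Laplace transform of both sides.
The derivative rules (L{y''} = s^2 Y - s·y(0) - y'(0) and L{y'} = sY - y(0), with y(0) = 3, y'(0) = 5) turn the left side into (s^2 - 5*s - 7)Y - (3*s - 10).
The right side is L{cos(t)} = s/(s^2 + 1).
So (s^2 - 5*s - 7)Y = s/(s^2 + 1) + (3*s - 10).
Isolate Y and clear denominators.

Y(s) = (3*s^3 - 10*s^2 + 4*s - 10)/(s^4 - 5*s^3 - 6*s^2 - 5*s - 7)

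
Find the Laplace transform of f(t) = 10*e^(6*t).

10/(s - 6)

L{10} = 10/s.
By the first shifting theorem, multiplying by e^(6t) replaces s with s - 6.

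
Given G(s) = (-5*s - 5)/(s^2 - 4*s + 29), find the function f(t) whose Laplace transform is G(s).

f(t) = -3*exp(2*t)*sin(5*t) - 5*exp(2*t)*cos(5*t)

Complete the square in the denominator: s^2 - 4*s + 29 = (s - 2)^2 + 5^2.
Split the numerator to match: -5*s - 5 = -5·(s - 2) - 3·5.
Invert each term: -5·(s - 2)/((s - 2)^2 + 25) ↔ -5e^(2t)cos(5t); -3·5/((s - 2)^2 + 25) ↔ -3e^(2t)sin(5t).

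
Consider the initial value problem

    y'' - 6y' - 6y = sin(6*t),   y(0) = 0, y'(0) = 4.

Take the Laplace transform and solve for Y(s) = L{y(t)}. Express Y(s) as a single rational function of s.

Take the Laplace transform of both sides.
With L{y''} = s^2 Y - s·y(0) - y'(0) and L{y'} = sY - y(0), with y(0) = 0, y'(0) = 4: the LHS transforms to (s^2 - 6*s - 6)Y - (4).
The right side is L{sin(6*t)} = 6/(s^2 + 36).
So (s^2 - 6*s - 6)Y = 6/(s^2 + 36) + (4).
Isolate Y and clear denominators.

Y(s) = (4*s^2 + 150)/(s^4 - 6*s^3 + 30*s^2 - 216*s - 216)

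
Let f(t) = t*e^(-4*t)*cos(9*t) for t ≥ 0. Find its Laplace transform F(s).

L{cos(9t)} = s/(s^2 + 81).
Multiplying by e^(-4t) shifts s → s + 4, so L{e^(-4*t)*cos(9*t)} = (s + 4)/((s + 4)^2 + 81).
Then apply L{t·g(t)} = -d/ds[G(s)] with G(s) = (s + 4)/((s + 4)^2 + 81):
differentiating 1 time and applying the sign gives (s - 5)*(s + 13)/(s^2 + 8*s + 97)^2.

F(s) = (s - 5)*(s + 13)/(s^2 + 8*s + 97)^2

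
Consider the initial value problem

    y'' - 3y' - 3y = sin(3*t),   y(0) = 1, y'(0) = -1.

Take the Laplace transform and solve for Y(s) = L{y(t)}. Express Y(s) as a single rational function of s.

Apply the Laplace transform to the equation.
The derivative rules (L{y''} = s^2 Y - s·y(0) - y'(0) and L{y'} = sY - y(0), with y(0) = 1, y'(0) = -1) turn the left side into (s^2 - 3*s - 3)Y - (s - 4).
The right side is L{sin(3*t)} = 3/(s^2 + 9).
So (s^2 - 3*s - 3)Y = 3/(s^2 + 9) + (s - 4).
Divide through and combine into a single rational function.

Y(s) = (s^3 - 4*s^2 + 9*s - 33)/(s^4 - 3*s^3 + 6*s^2 - 27*s - 27)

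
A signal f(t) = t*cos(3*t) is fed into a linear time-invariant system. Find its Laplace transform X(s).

L{cos(3t)} = s/(s^2 + 9).
Then apply L{t·g(t)} = -d/ds[G(s)] with G(s) = s/(s^2 + 9):
differentiating 1 time and applying the sign gives (s - 3)*(s + 3)/(s^2 + 9)^2.

X(s) = (s - 3)*(s + 3)/(s^2 + 9)^2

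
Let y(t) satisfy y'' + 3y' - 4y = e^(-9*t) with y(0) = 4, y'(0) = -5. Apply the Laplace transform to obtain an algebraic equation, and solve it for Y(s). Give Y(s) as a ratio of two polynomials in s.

Transform both sides with L{·}.
The derivative rules (L{y''} = s^2 Y - s·y(0) - y'(0) and L{y'} = sY - y(0), with y(0) = 4, y'(0) = -5) turn the left side into (s^2 + 3*s - 4)Y - (4*s + 7).
The right side is L{e^(-9*t)} = 1/(s + 9).
So (s^2 + 3*s - 4)Y = 1/(s + 9) + (4*s + 7).
Solve for Y(s) and write it as one ratio of polynomials.

Y(s) = (4*s^2 + 43*s + 64)/(s^3 + 12*s^2 + 23*s - 36)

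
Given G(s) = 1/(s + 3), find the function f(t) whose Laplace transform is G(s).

Since L{e^(-3t)} = 1/(s + 3), the inverse is exp(-3*t).

f(t) = exp(-3*t)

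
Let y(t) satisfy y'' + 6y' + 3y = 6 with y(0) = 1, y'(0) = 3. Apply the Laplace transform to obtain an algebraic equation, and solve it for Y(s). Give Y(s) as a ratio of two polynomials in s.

Y(s) = (s^2 + 9*s + 6)/(s^3 + 6*s^2 + 3*s)

Laplace-transform each side.
With L{y''} = s^2 Y - s·y(0) - y'(0) and L{y'} = sY - y(0), with y(0) = 1, y'(0) = 3: the LHS transforms to (s^2 + 6*s + 3)Y - (s + 9).
The right side is L{6} = 6/s.
So (s^2 + 6*s + 3)Y = 6/s + (s + 9).
Divide through and combine into a single rational function.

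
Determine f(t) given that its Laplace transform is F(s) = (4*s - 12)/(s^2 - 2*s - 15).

f(t) = exp(5*t) + 3*exp(-3*t)

Factor the denominator: s^2 - 2*s - 15 = (s - 5)*(s + 3).
Partial fraction decomposition gives [1/(s - 5)] + [3/(s + 3)].
Invert each term: 1/(s - 5) ↔ e^(5t); 3/(s + 3) ↔ 3e^(-3t).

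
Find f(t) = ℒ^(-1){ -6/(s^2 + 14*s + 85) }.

Rewrite the denominator: s^2 + 14*s + 85 = (s + 7)^2 + 36.
The form in (s + 7) signals a first-shifting-theorem factor e^(-7t).
Since L{sin(6t)} = 6/(s^2 + 36), the inverse is e^(-7*t)*sin(6*t), scaled by -1.

f(t) = -exp(-7*t)*sin(6*t)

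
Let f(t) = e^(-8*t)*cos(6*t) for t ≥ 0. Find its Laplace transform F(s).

L{cos(6t)} = s/(s^2 + 36).
By the first shifting theorem, multiplying by e^(-8t) replaces s with s + 8.

F(s) = (s + 8)/((s + 8)^2 + 36)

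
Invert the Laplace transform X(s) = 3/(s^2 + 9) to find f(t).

Since L{sin(3t)} = 3/(s^2 + 9), the inverse is sin(3*t).

f(t) = sin(3*t)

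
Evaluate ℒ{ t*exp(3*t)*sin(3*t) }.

L{sin(3t)} = 3/(s^2 + 9).
Multiplying by e^(3t) shifts s → s - 3, so L{exp(3*t)*sin(3*t)} = 3/((s - 3)^2 + 9).
Then apply L{t·g(t)} = -d/ds[G(s)] with G(s) = 3/((s - 3)^2 + 9):
differentiating 1 time and applying the sign gives 6*(s - 3)/(s^2 - 6*s + 18)^2.

6*(s - 3)/(s^2 - 6*s + 18)^2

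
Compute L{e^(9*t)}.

L{e^(9t)} = 1/(s - 9).

1/(s - 9)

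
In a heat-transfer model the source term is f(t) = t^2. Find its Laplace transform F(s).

F(s) = 2/s^3

L{t^2} = 2!/s^3 = 2/s^3.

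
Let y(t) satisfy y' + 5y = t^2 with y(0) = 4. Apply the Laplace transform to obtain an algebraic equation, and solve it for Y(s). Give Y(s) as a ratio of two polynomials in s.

Apply the Laplace transform to the equation.
Using L{y'} = sY - y(0) = sY - 4, the left side becomes (s + 5)Y - (4).
The right side is L{t^2} = 2/s^3.
So (s + 5)Y = 2/s^3 + (4).
Divide through and combine into a single rational function.

Y(s) = (4*s^3 + 2)/(s^4 + 5*s^3)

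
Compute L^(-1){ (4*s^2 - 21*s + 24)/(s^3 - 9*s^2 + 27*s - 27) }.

Factor the denominator: s^3 - 9*s^2 + 27*s - 27 = (s - 3)^3.
Partial fraction decomposition gives [4/(s - 3)] + [3/(s - 3)^2] + [-3/(s - 3)^3].
Invert each term: 4/(s - 3) ↔ 4e^(3t); 3/(s - 3)^2 ↔ 3t·e^(3t); -3/(s - 3)^3 ↔ (-3/2)t^2·e^(3t).

-3*t^2*exp(3*t)/2 + 3*t*exp(3*t) + 4*exp(3*t)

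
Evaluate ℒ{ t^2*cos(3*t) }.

L{cos(3t)} = s/(s^2 + 9).
Then apply L{t^2·g(t)} = (-1)^2 d^2/ds^2[G(s)] with G(s) = s/(s^2 + 9):
differentiating 2 times and applying the sign gives 2*s*(s^2 - 27)/(s^2 + 9)^3.

2*s*(s^2 - 27)/(s^2 + 9)^3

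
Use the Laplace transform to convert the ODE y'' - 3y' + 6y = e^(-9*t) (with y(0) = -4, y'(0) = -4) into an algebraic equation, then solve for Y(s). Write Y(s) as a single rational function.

Transform both sides with L{·}.
With L{y''} = s^2 Y - s·y(0) - y'(0) and L{y'} = sY - y(0), with y(0) = -4, y'(0) = -4: the LHS transforms to (s^2 - 3*s + 6)Y - (-4*s + 8).
The right side is L{e^(-9*t)} = 1/(s + 9).
So (s^2 - 3*s + 6)Y = 1/(s + 9) + (-4*s + 8).
Divide through and combine into a single rational function.

Y(s) = (-4*s^2 - 28*s + 73)/(s^3 + 6*s^2 - 21*s + 54)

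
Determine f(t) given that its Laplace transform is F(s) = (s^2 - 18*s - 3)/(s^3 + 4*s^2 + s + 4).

f(t) = -2*sin(t) - 4*cos(t) + 5*exp(-4*t)

Factor the denominator: s^3 + 4*s^2 + s + 4 = (s + 4)*(s^2 + 1).
Partial fraction decomposition gives [5/(s + 4)] + [-4*s/(s^2 + 1)] + [-2/(s^2 + 1)].
Invert each term: 5/(s + 4) ↔ 5e^(-4t); -4·s/(s^2 + 1) ↔ -4cos(t); -2·1/(s^2 + 1) ↔ -2sin(t).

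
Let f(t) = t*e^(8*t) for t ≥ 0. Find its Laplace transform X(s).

X(s) = (s - 8)^(-2)

L{e^(8t)} = 1/(s - 8).
Then apply L{t·g(t)} = -d/ds[G(s)] with G(s) = 1/(s - 8):
differentiating 1 time and applying the sign gives (s - 8)^(-2).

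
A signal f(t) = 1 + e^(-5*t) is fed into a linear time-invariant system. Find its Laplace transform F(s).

F(s) = 1/(s + 5) + 1/s

The transform is linear, so treat each term independently.
L{e^(-5t)} = 1/(s + 5); L{1} = 1/s.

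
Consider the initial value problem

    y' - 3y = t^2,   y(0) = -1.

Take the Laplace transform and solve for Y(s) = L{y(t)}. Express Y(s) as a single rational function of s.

Laplace-transform each side.
Using L{y'} = sY - y(0) = sY - (-1), the left side becomes (s - 3)Y - (-1).
The right side is L{t^2} = 2/s^3.
So (s - 3)Y = 2/s^3 + (-1).
Isolate Y and clear denominators.

Y(s) = (-s^3 + 2)/(s^4 - 3*s^3)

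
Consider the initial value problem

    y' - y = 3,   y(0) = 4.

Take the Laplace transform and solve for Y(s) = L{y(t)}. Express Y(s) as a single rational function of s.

Y(s) = (4*s + 3)/(s^2 - s)

Take the Laplace transform of both sides.
With L{y'} = sY - y(0) = sY - 4: the LHS transforms to (s - 1)Y - (4).
The right side is L{3} = 3/s.
So (s - 1)Y = 3/s + (4).
Solve for Y(s) and write it as one ratio of polynomials.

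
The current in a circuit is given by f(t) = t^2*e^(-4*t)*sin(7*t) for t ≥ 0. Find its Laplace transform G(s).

L{sin(7t)} = 7/(s^2 + 49).
Multiplying by e^(-4t) shifts s → s + 4, so L{e^(-4*t)*sin(7*t)} = 7/((s + 4)^2 + 49).
Then apply L{t^2·g(t)} = (-1)^2 d^2/ds^2[H(s)] with H(s) = 7/((s + 4)^2 + 49):
differentiating 2 times and applying the sign gives 14*(3*s^2 + 24*s - 1)/(s^2 + 8*s + 65)^3.

G(s) = 14*(3*s^2 + 24*s - 1)/(s^2 + 8*s + 65)^3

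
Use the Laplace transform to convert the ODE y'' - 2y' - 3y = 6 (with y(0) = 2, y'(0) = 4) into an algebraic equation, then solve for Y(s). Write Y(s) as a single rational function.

Transform both sides with L{·}.
The derivative rules (L{y''} = s^2 Y - s·y(0) - y'(0) and L{y'} = sY - y(0), with y(0) = 2, y'(0) = 4) turn the left side into (s^2 - 2*s - 3)Y - (2*s).
The right side is L{6} = 6/s.
So (s^2 - 2*s - 3)Y = 6/s + (2*s).
Solve for Y(s) and write it as one ratio of polynomials.

Y(s) = (2*s^2 + 6)/(s^3 - 2*s^2 - 3*s)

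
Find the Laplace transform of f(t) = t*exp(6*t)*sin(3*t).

6*(s - 6)/(s^2 - 12*s + 45)^2

L{sin(3t)} = 3/(s^2 + 9).
Multiplying by e^(6t) shifts s → s - 6, so L{exp(6*t)*sin(3*t)} = 3/((s - 6)^2 + 9).
Then apply L{t·g(t)} = -d/ds[H(s)] with H(s) = 3/((s - 6)^2 + 9):
differentiating 1 time and applying the sign gives 6*(s - 6)/(s^2 - 12*s + 45)^2.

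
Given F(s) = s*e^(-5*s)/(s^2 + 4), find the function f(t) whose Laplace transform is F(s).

f(t) = Heaviside(t - 5)*(cos(2*t - 10))

The factor e^(-5s) signals a time shift by c = 5 (second shifting theorem).
L{cos(2t)} = s/(s^2 + 4), so L^-1{s/(s^2 + 4)} = cos(2*t).
Hence the inverse is u(t - 5) times that function evaluated at t - 5.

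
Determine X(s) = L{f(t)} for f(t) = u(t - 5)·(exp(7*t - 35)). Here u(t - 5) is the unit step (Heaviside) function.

X(s) = exp(-5*s)/(s - 7)

By the second shifting theorem, L{u(t - c)·g(t - c)} = e^(-cs)·G(s) with c = 5 and G(s) = L{g(t)}.
L{e^(7t)} = 1/(s - 7).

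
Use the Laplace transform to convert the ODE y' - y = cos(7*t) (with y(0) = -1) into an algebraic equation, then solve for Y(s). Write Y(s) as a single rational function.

Y(s) = (-s^2 + s - 49)/(s^3 - s^2 + 49*s - 49)

Apply the Laplace transform to the equation.
The derivative rules (L{y'} = sY - y(0) = sY - (-1)) turn the left side into (s - 1)Y - (-1).
The right side is L{cos(7*t)} = s/(s^2 + 49).
So (s - 1)Y = s/(s^2 + 49) + (-1).
Isolate Y and clear denominators.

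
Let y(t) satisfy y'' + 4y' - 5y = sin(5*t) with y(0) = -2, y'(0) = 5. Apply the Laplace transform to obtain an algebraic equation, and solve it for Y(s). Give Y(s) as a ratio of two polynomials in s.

Y(s) = (-2*s^3 - 3*s^2 - 50*s - 70)/(s^4 + 4*s^3 + 20*s^2 + 100*s - 125)

Take the Laplace transform of both sides.
With L{y''} = s^2 Y - s·y(0) - y'(0) and L{y'} = sY - y(0), with y(0) = -2, y'(0) = 5: the LHS transforms to (s^2 + 4*s - 5)Y - (-2*s - 3).
The right side is L{sin(5*t)} = 5/(s^2 + 25).
So (s^2 + 4*s - 5)Y = 5/(s^2 + 25) + (-2*s - 3).
Divide through and combine into a single rational function.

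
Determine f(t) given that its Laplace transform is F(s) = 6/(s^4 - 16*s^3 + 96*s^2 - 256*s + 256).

f(t) = t^3*exp(4*t)

Rewrite the denominator: s^4 - 16*s^3 + 96*s^2 - 256*s + 256 = (s - 4)^4.
The form in (s - 4) signals a first-shifting-theorem factor e^(4t).
Since L{t^3} = 3!/s^4 = 6/s^4, the inverse is t^3*e^(4*t).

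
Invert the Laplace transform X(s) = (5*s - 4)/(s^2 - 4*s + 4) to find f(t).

Factor the denominator: s^2 - 4*s + 4 = (s - 2)^2.
Partial fraction decomposition gives [5/(s - 2)] + [6/(s - 2)^2].
Invert each term: 5/(s - 2) ↔ 5e^(2t); 6/(s - 2)^2 ↔ 6t·e^(2t).

f(t) = 6*t*exp(2*t) + 5*exp(2*t)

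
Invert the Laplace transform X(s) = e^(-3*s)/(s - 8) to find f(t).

f(t) = Heaviside(t - 3)*(exp(8*t - 24))

The factor e^(-3s) signals a time shift by c = 3 (second shifting theorem).
L{e^(8t)} = 1/(s - 8), so L^-1{1/(s - 8)} = e^(8*t).
Hence the inverse is u(t - 3) times that function evaluated at t - 3.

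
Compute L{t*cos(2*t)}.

(s - 2)*(s + 2)/(s^2 + 4)^2

L{cos(2t)} = s/(s^2 + 4).
Then apply L{t·g(t)} = -d/ds[G(s)] with G(s) = s/(s^2 + 4):
differentiating 1 time and applying the sign gives (s - 2)*(s + 2)/(s^2 + 4)^2.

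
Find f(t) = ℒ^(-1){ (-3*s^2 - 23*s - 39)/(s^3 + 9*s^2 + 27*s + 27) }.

Factor the denominator: s^3 + 9*s^2 + 27*s + 27 = (s + 3)^3.
Partial fraction decomposition gives [-3/(s + 3)] + [-5/(s + 3)^2] + [3/(s + 3)^3].
Invert each term: -3/(s + 3) ↔ -3e^(-3t); -5/(s + 3)^2 ↔ -5t·e^(-3t); 3/(s + 3)^3 ↔ (3/2)t^2·e^(-3t).

f(t) = 3*t^2*exp(-3*t)/2 - 5*t*exp(-3*t) - 3*exp(-3*t)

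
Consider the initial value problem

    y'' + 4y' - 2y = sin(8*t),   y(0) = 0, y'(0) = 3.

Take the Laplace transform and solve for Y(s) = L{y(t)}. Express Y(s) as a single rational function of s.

Y(s) = (3*s^2 + 200)/(s^4 + 4*s^3 + 62*s^2 + 256*s - 128)

Take the Laplace transform of both sides.
With L{y''} = s^2 Y - s·y(0) - y'(0) and L{y'} = sY - y(0), with y(0) = 0, y'(0) = 3: the LHS transforms to (s^2 + 4*s - 2)Y - (3).
The right side is L{sin(8*t)} = 8/(s^2 + 64).
So (s^2 + 4*s - 2)Y = 8/(s^2 + 64) + (3).
Divide through and combine into a single rational function.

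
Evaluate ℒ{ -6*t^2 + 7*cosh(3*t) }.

The transform is linear, so treat each term independently.
(7)·[L{cosh(3t)} = s/(s^2 - 9)]; (-6)·[L{t^2} = 2!/s^3 = 2/s^3].

7*s/(s^2 - 9) - 12/s^3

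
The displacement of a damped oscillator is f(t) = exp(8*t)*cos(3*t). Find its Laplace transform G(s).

L{cos(3t)} = s/(s^2 + 9).
By the first shifting theorem, multiplying by e^(8t) replaces s with s - 8.

G(s) = (s - 8)/((s - 8)^2 + 9)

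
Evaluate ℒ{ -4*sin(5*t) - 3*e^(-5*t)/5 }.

-20/(s^2 + 25) - 3/(5*(s + 5))

By linearity of the Laplace transform, transform each term separately.
(-4)·[L{sin(5t)} = 5/(s^2 + 25)]; (-3/5)·[L{e^(-5t)} = 1/(s + 5)].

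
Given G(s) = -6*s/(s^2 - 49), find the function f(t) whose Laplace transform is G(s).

Since L{cosh(7t)} = s/(s^2 - 49), the inverse is cosh(7*t), scaled by -6.

f(t) = -6*cosh(7*t)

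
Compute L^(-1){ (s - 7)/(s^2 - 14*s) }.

Rewrite the denominator: s^2 - 14*s = (s - 7)^2 - 49.
The form in (s - 7) signals a first-shifting-theorem factor e^(7t).
Since L{cosh(7t)} = s/(s^2 - 49), the inverse is e^(7*t)*cosh(7*t).

exp(7*t)*cosh(7*t)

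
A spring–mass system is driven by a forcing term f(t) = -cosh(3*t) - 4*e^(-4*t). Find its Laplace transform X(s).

X(s) = -s/(s^2 - 9) - 4/(s + 4)

The transform is linear, so treat each term independently.
(-4)·[L{e^(-4t)} = 1/(s + 4)]; (-1)·[L{cosh(3t)} = s/(s^2 - 9)].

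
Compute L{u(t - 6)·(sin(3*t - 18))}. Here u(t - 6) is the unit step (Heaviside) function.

By the second shifting theorem, L{u(t - c)·g(t - c)} = e^(-cs)·H(s) with c = 6 and H(s) = L{g(t)}.
L{sin(3t)} = 3/(s^2 + 9).

3*exp(-6*s)/(s^2 + 9)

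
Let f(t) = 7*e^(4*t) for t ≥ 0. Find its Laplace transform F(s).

F(s) = 7/(s - 4)

L{7} = 7/s.
By the first shifting theorem, multiplying by e^(4t) replaces s with s - 4.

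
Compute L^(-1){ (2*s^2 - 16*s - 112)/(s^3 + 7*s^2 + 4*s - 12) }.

-6*exp(t) + 6*exp(-2*t) + 2*exp(-6*t)

Factor the denominator: s^3 + 7*s^2 + 4*s - 12 = (s - 1)*(s + 2)*(s + 6).
Partial fraction decomposition gives [6/(s + 2)] + [2/(s + 6)] + [-6/(s - 1)].
Invert each term: 6/(s + 2) ↔ 6e^(-2t); 2/(s + 6) ↔ 2e^(-6t); -6/(s - 1) ↔ -6e^(t).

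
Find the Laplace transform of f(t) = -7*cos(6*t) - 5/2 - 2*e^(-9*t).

-7*s/(s^2 + 36) - 2/(s + 9) - 5/(2*s)

The transform is linear, so treat each term independently.
L{-5/2} = (-5/2)/s; (-2)·[L{e^(-9t)} = 1/(s + 9)]; (-7)·[L{cos(6t)} = s/(s^2 + 36)].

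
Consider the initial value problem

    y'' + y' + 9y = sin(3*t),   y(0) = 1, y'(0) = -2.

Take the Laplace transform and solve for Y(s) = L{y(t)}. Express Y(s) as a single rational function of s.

Y(s) = (s^3 - s^2 + 9*s - 6)/(s^4 + s^3 + 18*s^2 + 9*s + 81)

Apply the Laplace transform to the equation.
The derivative rules (L{y''} = s^2 Y - s·y(0) - y'(0) and L{y'} = sY - y(0), with y(0) = 1, y'(0) = -2) turn the left side into (s^2 + s + 9)Y - (s - 1).
The right side is L{sin(3*t)} = 3/(s^2 + 9).
So (s^2 + s + 9)Y = 3/(s^2 + 9) + (s - 1).
Divide through and combine into a single rational function.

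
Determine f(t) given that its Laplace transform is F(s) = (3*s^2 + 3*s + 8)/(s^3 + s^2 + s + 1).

f(t) = 4*sin(t) - cos(t) + 4*exp(-t)

Factor the denominator: s^3 + s^2 + s + 1 = (s + 1)*(s^2 + 1).
Partial fraction decomposition gives [4/(s + 1)] + [-s/(s^2 + 1)] + [4/(s^2 + 1)].
Invert each term: 4/(s + 1) ↔ 4e^(-t); -1·s/(s^2 + 1) ↔ -cos(t); 4·1/(s^2 + 1) ↔ 4sin(t).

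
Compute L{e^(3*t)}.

1/(s - 3)

L{e^(3t)} = 1/(s - 3).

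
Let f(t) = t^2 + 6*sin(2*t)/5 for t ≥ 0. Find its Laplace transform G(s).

G(s) = 12/(5*(s^2 + 4)) + 2/s^3

By linearity of the Laplace transform, transform each term separately.
L{t^2} = 2!/s^3 = 2/s^3; (6/5)·[L{sin(2t)} = 2/(s^2 + 4)].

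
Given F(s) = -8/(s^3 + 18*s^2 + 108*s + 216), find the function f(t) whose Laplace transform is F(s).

f(t) = -4*t^2*exp(-6*t)

Rewrite the denominator: s^3 + 18*s^2 + 108*s + 216 = (s + 6)^3.
The form in (s + 6) signals a first-shifting-theorem factor e^(-6t).
Since L{t^2} = 2!/s^3 = 2/s^3, the inverse is t^2*e^(-6*t), scaled by -4.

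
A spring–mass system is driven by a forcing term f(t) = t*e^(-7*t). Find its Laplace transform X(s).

L{e^(-7t)} = 1/(s + 7).
Then apply L{t·g(t)} = -d/ds[G(s)] with G(s) = 1/(s + 7):
differentiating 1 time and applying the sign gives (s + 7)^(-2).

X(s) = (s + 7)^(-2)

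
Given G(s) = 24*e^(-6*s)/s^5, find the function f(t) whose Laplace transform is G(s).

f(t) = Heaviside(t - 6)*((t - 6)^4)

The factor e^(-6s) signals a time shift by c = 6 (second shifting theorem).
L{t^4} = 4!/s^5 = 24/s^5, so L^-1{24/s^5} = t^4.
Hence the inverse is u(t - 6) times that function evaluated at t - 6.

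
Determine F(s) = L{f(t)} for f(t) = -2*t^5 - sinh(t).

F(s) = -1/(s^2 - 1) - 240/s^6

Apply the Laplace transform termwise.
(-2)·[L{t^5} = 5!/s^6 = 120/s^6]; (-1)·[L{sinh(t)} = 1/(s^2 - 1)].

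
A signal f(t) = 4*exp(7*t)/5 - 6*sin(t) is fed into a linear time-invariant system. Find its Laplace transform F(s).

By linearity of the Laplace transform, transform each term separately.
(-6)·[L{sin(t)} = 1/(s^2 + 1)]; (4/5)·[L{e^(7t)} = 1/(s - 7)].

F(s) = -6/(s^2 + 1) + 4/(5*(s - 7))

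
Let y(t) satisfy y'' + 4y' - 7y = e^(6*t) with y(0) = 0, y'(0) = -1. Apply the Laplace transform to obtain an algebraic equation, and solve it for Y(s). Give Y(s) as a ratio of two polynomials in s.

Apply the Laplace transform to the equation.
Using L{y''} = s^2 Y - s·y(0) - y'(0) and L{y'} = sY - y(0), with y(0) = 0, y'(0) = -1, the left side becomes (s^2 + 4*s - 7)Y - (-1).
The right side is L{e^(6*t)} = 1/(s - 6).
So (s^2 + 4*s - 7)Y = 1/(s - 6) + (-1).
Isolate Y and clear denominators.

Y(s) = (-s + 7)/(s^3 - 2*s^2 - 31*s + 42)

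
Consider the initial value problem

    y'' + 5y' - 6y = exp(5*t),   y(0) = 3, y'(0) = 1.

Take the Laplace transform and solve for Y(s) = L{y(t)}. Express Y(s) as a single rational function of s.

Y(s) = (3*s^2 + s - 79)/(s^3 - 31*s + 30)

Take the Laplace transform of both sides.
The derivative rules (L{y''} = s^2 Y - s·y(0) - y'(0) and L{y'} = sY - y(0), with y(0) = 3, y'(0) = 1) turn the left side into (s^2 + 5*s - 6)Y - (3*s + 16).
The right side is L{exp(5*t)} = 1/(s - 5).
So (s^2 + 5*s - 6)Y = 1/(s - 5) + (3*s + 16).
Solve for Y(s) and write it as one ratio of polynomials.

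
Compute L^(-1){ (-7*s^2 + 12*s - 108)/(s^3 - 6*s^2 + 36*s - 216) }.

-4*exp(6*t) - sin(6*t) - 3*cos(6*t)

Factor the denominator: s^3 - 6*s^2 + 36*s - 216 = (s - 6)*(s^2 + 36).
Partial fraction decomposition gives [-4/(s - 6)] + [-3*s/(s^2 + 36)] + [-6/(s^2 + 36)].
Invert each term: -4/(s - 6) ↔ -4e^(6t); -3·s/(s^2 + 36) ↔ -3cos(6t); -1·6/(s^2 + 36) ↔ -sin(6t).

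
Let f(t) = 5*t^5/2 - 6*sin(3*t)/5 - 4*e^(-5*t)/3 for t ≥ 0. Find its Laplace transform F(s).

F(s) = -18/(5*(s^2 + 9)) - 4/(3*(s + 5)) + 300/s^6

By linearity of the Laplace transform, transform each term separately.
(5/2)·[L{t^5} = 5!/s^6 = 120/s^6]; (-4/3)·[L{e^(-5t)} = 1/(s + 5)]; (-6/5)·[L{sin(3t)} = 3/(s^2 + 9)].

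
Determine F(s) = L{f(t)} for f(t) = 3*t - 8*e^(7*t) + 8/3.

F(s) = -8/(s - 7) + 8/(3*s) + 3/s^2

By linearity of the Laplace transform, transform each term separately.
(-8)·[L{e^(7t)} = 1/(s - 7)]; L{8/3} = (8/3)/s; (3)·[L{t} = 1!/s^2 = 1/s^2].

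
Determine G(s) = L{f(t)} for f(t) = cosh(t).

G(s) = s/(s^2 - 1)

L{cosh(t)} = s/(s^2 - 1).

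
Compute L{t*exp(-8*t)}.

L{e^(-8t)} = 1/(s + 8).
Then apply L{t·g(t)} = -d/ds[G(s)] with G(s) = 1/(s + 8):
differentiating 1 time and applying the sign gives (s + 8)^(-2).

(s + 8)^(-2)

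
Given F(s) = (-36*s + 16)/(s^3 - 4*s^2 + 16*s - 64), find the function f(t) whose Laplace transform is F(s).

f(t) = -4*exp(4*t) - 5*sin(4*t) + 4*cos(4*t)

Factor the denominator: s^3 - 4*s^2 + 16*s - 64 = (s - 4)*(s^2 + 16).
Partial fraction decomposition gives [-4/(s - 4)] + [4*s/(s^2 + 16)] + [-20/(s^2 + 16)].
Invert each term: -4/(s - 4) ↔ -4e^(4t); 4·s/(s^2 + 16) ↔ 4cos(4t); -5·4/(s^2 + 16) ↔ -5sin(4t).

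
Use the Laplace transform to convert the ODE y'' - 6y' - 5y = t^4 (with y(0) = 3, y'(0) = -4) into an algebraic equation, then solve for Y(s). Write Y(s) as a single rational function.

Y(s) = (3*s^6 - 22*s^5 + 24)/(s^7 - 6*s^6 - 5*s^5)

Laplace-transform each side.
Using L{y''} = s^2 Y - s·y(0) - y'(0) and L{y'} = sY - y(0), with y(0) = 3, y'(0) = -4, the left side becomes (s^2 - 6*s - 5)Y - (3*s - 22).
The right side is L{t^4} = 24/s^5.
So (s^2 - 6*s - 5)Y = 24/s^5 + (3*s - 22).
Solve for Y(s) and write it as one ratio of polynomials.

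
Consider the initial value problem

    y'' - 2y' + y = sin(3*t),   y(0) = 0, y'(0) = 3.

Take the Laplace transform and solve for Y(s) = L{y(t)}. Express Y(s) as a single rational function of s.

Laplace-transform each side.
With L{y''} = s^2 Y - s·y(0) - y'(0) and L{y'} = sY - y(0), with y(0) = 0, y'(0) = 3: the LHS transforms to (s^2 - 2*s + 1)Y - (3).
The right side is L{sin(3*t)} = 3/(s^2 + 9).
So (s^2 - 2*s + 1)Y = 3/(s^2 + 9) + (3).
Isolate Y and clear denominators.

Y(s) = (3*s^2 + 30)/(s^4 - 2*s^3 + 10*s^2 - 18*s + 9)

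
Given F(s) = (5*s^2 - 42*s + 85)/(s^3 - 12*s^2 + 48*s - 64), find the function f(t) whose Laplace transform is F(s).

f(t) = -3*t^2*exp(4*t)/2 - 2*t*exp(4*t) + 5*exp(4*t)

Factor the denominator: s^3 - 12*s^2 + 48*s - 64 = (s - 4)^3.
Partial fraction decomposition gives [5/(s - 4)] + [-2/(s - 4)^2] + [-3/(s - 4)^3].
Invert each term: 5/(s - 4) ↔ 5e^(4t); -2/(s - 4)^2 ↔ -2t·e^(4t); -3/(s - 4)^3 ↔ (-3/2)t^2·e^(4t).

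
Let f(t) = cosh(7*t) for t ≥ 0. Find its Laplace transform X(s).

X(s) = s/(s^2 - 49)

L{cosh(7t)} = s/(s^2 - 49).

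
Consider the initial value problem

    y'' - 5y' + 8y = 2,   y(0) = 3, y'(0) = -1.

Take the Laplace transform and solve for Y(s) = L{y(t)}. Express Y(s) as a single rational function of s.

Laplace-transform each side.
Using L{y''} = s^2 Y - s·y(0) - y'(0) and L{y'} = sY - y(0), with y(0) = 3, y'(0) = -1, the left side becomes (s^2 - 5*s + 8)Y - (3*s - 16).
The right side is L{2} = 2/s.
So (s^2 - 5*s + 8)Y = 2/s + (3*s - 16).
Divide through and combine into a single rational function.

Y(s) = (3*s^2 - 16*s + 2)/(s^3 - 5*s^2 + 8*s)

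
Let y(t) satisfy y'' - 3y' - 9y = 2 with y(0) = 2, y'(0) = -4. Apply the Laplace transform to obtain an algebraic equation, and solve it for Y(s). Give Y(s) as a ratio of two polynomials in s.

Y(s) = (2*s^2 - 10*s + 2)/(s^3 - 3*s^2 - 9*s)

Laplace-transform each side.
The derivative rules (L{y''} = s^2 Y - s·y(0) - y'(0) and L{y'} = sY - y(0), with y(0) = 2, y'(0) = -4) turn the left side into (s^2 - 3*s - 9)Y - (2*s - 10).
The right side is L{2} = 2/s.
So (s^2 - 3*s - 9)Y = 2/s + (2*s - 10).
Solve for Y(s) and write it as one ratio of polynomials.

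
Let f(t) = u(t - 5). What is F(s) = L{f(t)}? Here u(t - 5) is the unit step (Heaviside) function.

By the second shifting theorem, L{u(t - c)·g(t - c)} = e^(-cs)·G(s) with c = 5 and G(s) = L{g(t)}.
L{1} = 1/s.

F(s) = exp(-5*s)/s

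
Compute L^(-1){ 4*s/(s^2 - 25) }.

4*cosh(5*t)

Since L{cosh(5t)} = s/(s^2 - 25), the inverse is cosh(5*t), scaled by 4.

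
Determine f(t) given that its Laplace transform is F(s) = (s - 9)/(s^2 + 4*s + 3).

Factor the denominator: s^2 + 4*s + 3 = (s + 1)*(s + 3).
Partial fraction decomposition gives [-5/(s + 1)] + [6/(s + 3)].
Invert each term: -5/(s + 1) ↔ -5e^(-t); 6/(s + 3) ↔ 6e^(-3t).

f(t) = -5*exp(-t) + 6*exp(-3*t)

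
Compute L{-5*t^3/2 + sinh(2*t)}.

2/(s^2 - 4) - 15/s^4

By linearity of the Laplace transform, transform each term separately.
L{sinh(2t)} = 2/(s^2 - 4); (-5/2)·[L{t^3} = 3!/s^4 = 6/s^4].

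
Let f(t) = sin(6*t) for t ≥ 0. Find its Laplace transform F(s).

L{sin(6t)} = 6/(s^2 + 36).

F(s) = 6/(s^2 + 36)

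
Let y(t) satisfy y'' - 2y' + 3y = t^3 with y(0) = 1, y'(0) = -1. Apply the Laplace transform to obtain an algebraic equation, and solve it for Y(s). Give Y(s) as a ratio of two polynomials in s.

Y(s) = (s^5 - 3*s^4 + 6)/(s^6 - 2*s^5 + 3*s^4)

Take the Laplace transform of both sides.
Using L{y''} = s^2 Y - s·y(0) - y'(0) and L{y'} = sY - y(0), with y(0) = 1, y'(0) = -1, the left side becomes (s^2 - 2*s + 3)Y - (s - 3).
The right side is L{t^3} = 6/s^4.
So (s^2 - 2*s + 3)Y = 6/s^4 + (s - 3).
Divide through and combine into a single rational function.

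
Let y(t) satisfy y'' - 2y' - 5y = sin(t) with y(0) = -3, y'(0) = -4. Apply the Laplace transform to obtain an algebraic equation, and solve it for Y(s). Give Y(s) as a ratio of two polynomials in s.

Y(s) = (-3*s^3 + 2*s^2 - 3*s + 3)/(s^4 - 2*s^3 - 4*s^2 - 2*s - 5)

Take the Laplace transform of both sides.
The derivative rules (L{y''} = s^2 Y - s·y(0) - y'(0) and L{y'} = sY - y(0), with y(0) = -3, y'(0) = -4) turn the left side into (s^2 - 2*s - 5)Y - (-3*s + 2).
The right side is L{sin(t)} = 1/(s^2 + 1).
So (s^2 - 2*s - 5)Y = 1/(s^2 + 1) + (-3*s + 2).
Solve for Y(s) and write it as one ratio of polynomials.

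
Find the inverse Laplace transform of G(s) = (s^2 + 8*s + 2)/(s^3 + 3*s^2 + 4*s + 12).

Factor the denominator: s^3 + 3*s^2 + 4*s + 12 = (s + 3)*(s^2 + 4).
Partial fraction decomposition gives [-1/(s + 3)] + [2*s/(s^2 + 4)] + [2/(s^2 + 4)].
Invert each term: -1/(s + 3) ↔ -e^(-3t); 2·s/(s^2 + 4) ↔ 2cos(2t); 1·2/(s^2 + 4) ↔ sin(2t).

sin(2*t) + 2*cos(2*t) - exp(-3*t)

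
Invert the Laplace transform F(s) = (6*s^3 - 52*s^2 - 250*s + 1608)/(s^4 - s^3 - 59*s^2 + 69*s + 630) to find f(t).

Factor the denominator: s^4 - s^3 - 59*s^2 + 69*s + 630 = (s - 6)*(s - 5)*(s + 3)*(s + 7).
Partial fraction decomposition gives [6/(s + 3)] + [2/(s + 7)] + [-4/(s - 6)] + [2/(s - 5)].
Invert each term: 6/(s + 3) ↔ 6e^(-3t); 2/(s + 7) ↔ 2e^(-7t); -4/(s - 6) ↔ -4e^(6t); 2/(s - 5) ↔ 2e^(5t).

f(t) = -4*exp(6*t) + 2*exp(5*t) + 6*exp(-3*t) + 2*exp(-7*t)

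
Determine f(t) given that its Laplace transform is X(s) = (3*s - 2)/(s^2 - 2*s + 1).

Factor the denominator: s^2 - 2*s + 1 = (s - 1)^2.
Partial fraction decomposition gives [3/(s - 1)] + [(s - 1)^(-2)].
Invert each term: 3/(s - 1) ↔ 3e^(t); 1/(s - 1)^2 ↔ t·e^(t).

f(t) = t*exp(t) + 3*exp(t)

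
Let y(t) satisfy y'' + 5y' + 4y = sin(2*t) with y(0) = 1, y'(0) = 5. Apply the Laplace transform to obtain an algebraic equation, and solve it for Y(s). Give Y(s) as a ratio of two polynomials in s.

Take the Laplace transform of both sides.
Using L{y''} = s^2 Y - s·y(0) - y'(0) and L{y'} = sY - y(0), with y(0) = 1, y'(0) = 5, the left side becomes (s^2 + 5*s + 4)Y - (s + 10).
The right side is L{sin(2*t)} = 2/(s^2 + 4).
So (s^2 + 5*s + 4)Y = 2/(s^2 + 4) + (s + 10).
Solve for Y(s) and write it as one ratio of polynomials.

Y(s) = (s^3 + 10*s^2 + 4*s + 42)/(s^4 + 5*s^3 + 8*s^2 + 20*s + 16)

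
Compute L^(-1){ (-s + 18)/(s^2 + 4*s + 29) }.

4*exp(-2*t)*sin(5*t) - exp(-2*t)*cos(5*t)

Complete the square in the denominator: s^2 + 4*s + 29 = (s + 2)^2 + 5^2.
Split the numerator to match: -s + 18 = -1·(s + 2) + 4·5.
Invert each term: -1·(s + 2)/((s + 2)^2 + 25) ↔ -e^(-2t)cos(5t); 4·5/((s + 2)^2 + 25) ↔ 4e^(-2t)sin(5t).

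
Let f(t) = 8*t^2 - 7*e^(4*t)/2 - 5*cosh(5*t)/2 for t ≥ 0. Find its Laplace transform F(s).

F(s) = -5*s/(2*(s^2 - 25)) - 7/(2*(s - 4)) + 16/s^3

The transform is linear, so treat each term independently.
(-5/2)·[L{cosh(5t)} = s/(s^2 - 25)]; (-7/2)·[L{e^(4t)} = 1/(s - 4)]; (8)·[L{t^2} = 2!/s^3 = 2/s^3].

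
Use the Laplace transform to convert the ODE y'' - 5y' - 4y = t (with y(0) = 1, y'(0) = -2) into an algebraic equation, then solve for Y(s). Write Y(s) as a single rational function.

Laplace-transform each side.
With L{y''} = s^2 Y - s·y(0) - y'(0) and L{y'} = sY - y(0), with y(0) = 1, y'(0) = -2: the LHS transforms to (s^2 - 5*s - 4)Y - (s - 7).
The right side is L{t} = s^(-2).
So (s^2 - 5*s - 4)Y = s^(-2) + (s - 7).
Solve for Y(s) and write it as one ratio of polynomials.

Y(s) = (s^3 - 7*s^2 + 1)/(s^4 - 5*s^3 - 4*s^2)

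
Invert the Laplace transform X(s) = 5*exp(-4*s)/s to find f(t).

The factor e^(-4s) signals a time shift by c = 4 (second shifting theorem).
L{5} = 5/s, so L^-1{5/s} = 5.
Hence the inverse is u(t - 4) times that function evaluated at t - 4.

f(t) = Heaviside(t - 4)*(5)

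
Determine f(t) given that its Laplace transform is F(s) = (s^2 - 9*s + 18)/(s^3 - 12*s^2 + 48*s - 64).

Factor the denominator: s^3 - 12*s^2 + 48*s - 64 = (s - 4)^3.
Partial fraction decomposition gives [1/(s - 4)] + [-1/(s - 4)^2] + [-2/(s - 4)^3].
Invert each term: 1/(s - 4) ↔ e^(4t); -1/(s - 4)^2 ↔ -t·e^(4t); -2/(s - 4)^3 ↔ (-1)t^2·e^(4t).

f(t) = -t^2*exp(4*t) - t*exp(4*t) + exp(4*t)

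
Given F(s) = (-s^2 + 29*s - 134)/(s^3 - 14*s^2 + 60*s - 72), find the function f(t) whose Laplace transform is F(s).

Factor the denominator: s^3 - 14*s^2 + 60*s - 72 = (s - 6)^2*(s - 2).
Partial fraction decomposition gives [4/(s - 6)] + [(s - 6)^(-2)] + [-5/(s - 2)].
Invert each term: 4/(s - 6) ↔ 4e^(6t); 1/(s - 6)^2 ↔ t·e^(6t); -5/(s - 2) ↔ -5e^(2t).

f(t) = t*exp(6*t) + 4*exp(6*t) - 5*exp(2*t)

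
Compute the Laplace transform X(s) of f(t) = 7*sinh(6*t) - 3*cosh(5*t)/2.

By linearity of the Laplace transform, transform each term separately.
(-3/2)·[L{cosh(5t)} = s/(s^2 - 25)]; (7)·[L{sinh(6t)} = 6/(s^2 - 36)].

X(s) = -3*s/(2*(s^2 - 25)) + 42/(s^2 - 36)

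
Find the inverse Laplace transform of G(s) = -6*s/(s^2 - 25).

-6*cosh(5*t)

Since L{cosh(5t)} = s/(s^2 - 25), the inverse is cosh(5*t), scaled by -6.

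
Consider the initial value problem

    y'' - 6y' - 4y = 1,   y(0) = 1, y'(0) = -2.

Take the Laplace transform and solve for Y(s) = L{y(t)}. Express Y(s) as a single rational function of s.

Apply the Laplace transform to the equation.
Using L{y''} = s^2 Y - s·y(0) - y'(0) and L{y'} = sY - y(0), with y(0) = 1, y'(0) = -2, the left side becomes (s^2 - 6*s - 4)Y - (s - 8).
The right side is L{1} = 1/s.
So (s^2 - 6*s - 4)Y = 1/s + (s - 8).
Isolate Y and clear denominators.

Y(s) = (s^2 - 8*s + 1)/(s^3 - 6*s^2 - 4*s)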